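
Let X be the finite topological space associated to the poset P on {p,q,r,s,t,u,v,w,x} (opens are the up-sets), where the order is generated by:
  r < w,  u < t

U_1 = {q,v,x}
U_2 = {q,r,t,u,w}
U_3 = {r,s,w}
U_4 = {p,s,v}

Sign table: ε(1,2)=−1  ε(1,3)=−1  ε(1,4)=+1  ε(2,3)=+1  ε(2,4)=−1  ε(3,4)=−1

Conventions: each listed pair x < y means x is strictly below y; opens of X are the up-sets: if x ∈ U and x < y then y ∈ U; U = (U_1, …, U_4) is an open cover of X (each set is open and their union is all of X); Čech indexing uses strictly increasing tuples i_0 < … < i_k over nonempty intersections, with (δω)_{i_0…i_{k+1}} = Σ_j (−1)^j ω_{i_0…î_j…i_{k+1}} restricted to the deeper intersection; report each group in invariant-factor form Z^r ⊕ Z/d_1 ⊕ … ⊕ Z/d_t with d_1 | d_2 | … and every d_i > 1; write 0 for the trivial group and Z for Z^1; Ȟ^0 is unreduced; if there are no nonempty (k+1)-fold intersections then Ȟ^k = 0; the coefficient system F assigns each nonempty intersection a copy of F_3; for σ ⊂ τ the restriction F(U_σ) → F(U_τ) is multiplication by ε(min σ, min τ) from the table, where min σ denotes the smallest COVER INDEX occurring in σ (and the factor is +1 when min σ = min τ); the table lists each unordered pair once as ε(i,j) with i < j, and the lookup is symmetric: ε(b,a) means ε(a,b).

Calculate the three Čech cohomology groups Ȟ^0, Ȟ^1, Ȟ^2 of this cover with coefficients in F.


nonempty intersections:
  U12={q} U14={v} U23={r,w} U34={s}
C dims 4,4; δ0: rk_F3 3
Ȟ^0: (4−3)−0=1 ⇒ Z/3
Ȟ^1: (4−0)−3=1 ⇒ Z/3
Ȟ^2: (0−0)−0=0 ⇒ 0

Ȟ^0(U;F) ≅ Z/3; Ȟ^1(U;F) ≅ Z/3; Ȟ^2(U;F) ≅ 0


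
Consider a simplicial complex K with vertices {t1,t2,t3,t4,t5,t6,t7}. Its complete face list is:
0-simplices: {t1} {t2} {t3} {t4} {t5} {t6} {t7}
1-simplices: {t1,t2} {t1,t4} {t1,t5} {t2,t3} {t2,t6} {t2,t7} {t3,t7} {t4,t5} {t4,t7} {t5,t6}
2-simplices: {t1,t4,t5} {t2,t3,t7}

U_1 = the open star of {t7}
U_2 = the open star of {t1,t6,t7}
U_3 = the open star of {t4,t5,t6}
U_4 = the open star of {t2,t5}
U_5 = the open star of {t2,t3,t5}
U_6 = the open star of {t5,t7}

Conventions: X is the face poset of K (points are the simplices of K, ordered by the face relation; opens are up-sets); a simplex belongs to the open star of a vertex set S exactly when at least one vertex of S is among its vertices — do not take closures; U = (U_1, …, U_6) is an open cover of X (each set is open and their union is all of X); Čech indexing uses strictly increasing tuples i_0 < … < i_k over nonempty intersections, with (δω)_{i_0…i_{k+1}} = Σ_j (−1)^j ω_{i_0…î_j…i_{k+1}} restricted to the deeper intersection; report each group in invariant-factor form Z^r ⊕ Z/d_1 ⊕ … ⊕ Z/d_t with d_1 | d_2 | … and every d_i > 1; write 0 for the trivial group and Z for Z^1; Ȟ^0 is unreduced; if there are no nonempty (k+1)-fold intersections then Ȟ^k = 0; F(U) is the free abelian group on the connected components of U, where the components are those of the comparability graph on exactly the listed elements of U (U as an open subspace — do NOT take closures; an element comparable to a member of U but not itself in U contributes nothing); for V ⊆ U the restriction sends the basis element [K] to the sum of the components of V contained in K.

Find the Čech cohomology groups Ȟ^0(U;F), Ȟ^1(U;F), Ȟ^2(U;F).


cover nerve:
  U1={{t7},{t2,t7},{t3,t7},{t4,t7},{t2,t3,t7}} U2={{t1},{t6},{t7},{t1,t2},{t1,t4},{t1,t5},{t2,t6},{t2,t7},{t3,t7},{t4,t7},{t5,t6},{t1,t4,t5},{t2,t3,t7}} U3={{t4},{t5},{t6},{t1,t4},{t1,t5},{t2,t6},{t4,t5},{t4,t7},{t5,t6},{t1,t4,t5}} U4={{t2},{t5},{t1,t2},{t1,t5},{t2,t3},{t2,t6},{t2,t7},{t4,t5},{t5,t6},{t1,t4,t5},{t2,t3,t7}} U5={{t2},{t3},{t5},{t1,t2},{t1,t5},{t2,t3},{t2,t6},{t2,t7},{t3,t7},{t4,t5},{t5,t6},{t1,t4,t5},{t2,t3,t7}} U6={{t5},{t7},{t1,t5},{t2,t7},{t3,t7},{t4,t5},{t4,t7},{t5,t6},{t1,t4,t5},{t2,t3,t7}}
  U12={{t7},{t2,t7},{t3,t7},{t4,t7},{t2,t3,t7}} U13={{t4,t7}} U14={{t2,t7},{t2,t3,t7}} U15={{t2,t7},{t3,t7},{t2,t3,t7}} U16={{t7},{t2,t7},{t3,t7},{t4,t7},{t2,t3,t7}} U23={{t6},{t1,t4},{t1,t5},{t2,t6},{t4,t7},{t5,t6},{t1,t4,t5}} U24={{t1,t2},{t1,t5},{t2,t6},{t2,t7},{t5,t6},{t1,t4,t5},{t2,t3,t7}} U25={{t1,t2},{t1,t5},{t2,t6},{t2,t7},{t3,t7},{t5,t6},{t1,t4,t5},{t2,t3,t7}} U26={{t7},{t1,t5},{t2,t7},{t3,t7},{t4,t7},{t5,t6},{t1,t4,t5},{t2,t3,t7}} U34={{t5},{t1,t5},{t2,t6},{t4,t5},{t5,t6},{t1,t4,t5}} U35={{t5},{t1,t5},{t2,t6},{t4,t5},{t5,t6},{t1,t4,t5}} U36={{t5},{t1,t5},{t4,t5},{t4,t7},{t5,t6},{t1,t4,t5}} U45={{t2},{t5},{t1,t2},{t1,t5},{t2,t3},{t2,t6},{t2,t7},{t4,t5},{t5,t6},{t1,t4,t5},{t2,t3,t7}} U46={{t5},{t1,t5},{t2,t7},{t4,t5},{t5,t6},{t1,t4,t5},{t2,t3,t7}} U56={{t5},{t1,t5},{t2,t7},{t3,t7},{t4,t5},{t5,t6},{t1,t4,t5},{t2,t3,t7}}
  U123={{t4,t7}} U124={{t2,t7},{t2,t3,t7}} U125={{t2,t7},{t3,t7},{t2,t3,t7}} U126={{t7},{t2,t7},{t3,t7},{t4,t7},{t2,t3,t7}} U136={{t4,t7}} U145={{t2,t7},{t2,t3,t7}} U146={{t2,t7},{t2,t3,t7}} U156={{t2,t7},{t3,t7},{t2,t3,t7}} U234={{t1,t5},{t2,t6},{t5,t6},{t1,t4,t5}} U235={{t1,t5},{t2,t6},{t5,t6},{t1,t4,t5}} U236={{t1,t5},{t4,t7},{t5,t6},{t1,t4,t5}} U245={{t1,t2},{t1,t5},{t2,t6},{t2,t7},{t5,t6},{t1,t4,t5},{t2,t3,t7}} U246={{t1,t5},{t2,t7},{t5,t6},{t1,t4,t5},{t2,t3,t7}} U256={{t1,t5},{t2,t7},{t3,t7},{t5,t6},{t1,t4,t5},{t2,t3,t7}} U345={{t5},{t1,t5},{t2,t6},{t4,t5},{t5,t6},{t1,t4,t5}} U346={{t5},{t1,t5},{t4,t5},{t5,t6},{t1,t4,t5}} U356={{t5},{t1,t5},{t4,t5},{t5,t6},{t1,t4,t5}} U456={{t5},{t1,t5},{t2,t7},{t4,t5},{t5,t6},{t1,t4,t5},{t2,t3,t7}}
  U1236={{t4,t7}} U1245={{t2,t7},{t2,t3,t7}} U1246={{t2,t7},{t2,t3,t7}} U1256={{t2,t7},{t3,t7},{t2,t3,t7}} U1456={{t2,t7},{t2,t3,t7}} U2345={{t1,t5},{t2,t6},{t5,t6},{t1,t4,t5}} U2346={{t1,t5},{t5,t6},{t1,t4,t5}} U2356={{t1,t5},{t5,t6},{t1,t4,t5}} U2456={{t1,t5},{t2,t7},{t5,t6},{t1,t4,t5},{t2,t3,t7}} U3456={{t5},{t1,t5},{t4,t5},{t5,t6},{t1,t4,t5}}
  U12456={{t2,t7},{t2,t3,t7}} U23456={{t1,t5},{t5,t6},{t1,t4,t5}}
components per intersection:
  U1: {{t7},{t2,t7},{t3,t7},{t4,t7},{t2,t3,t7}}
  U2: {{t1},{t1,t2},{t1,t4},{t1,t5},{t1,t4,t5}} {{t6},{t2,t6},{t5,t6}} {{t7},{t2,t7},{t3,t7},{t4,t7},{t2,t3,t7}}
  U3: {{t4},{t5},{t6},{t1,t4},{t1,t5},{t2,t6},{t4,t5},{t4,t7},{t5,t6},{t1,t4,t5}}
  U4: {{t2},{t1,t2},{t2,t3},{t2,t6},{t2,t7},{t2,t3,t7}} {{t5},{t1,t5},{t4,t5},{t5,t6},{t1,t4,t5}}
  U5: {{t2},{t3},{t1,t2},{t2,t3},{t2,t6},{t2,t7},{t3,t7},{t2,t3,t7}} {{t5},{t1,t5},{t4,t5},{t5,t6},{t1,t4,t5}}
  U6: {{t5},{t1,t5},{t4,t5},{t5,t6},{t1,t4,t5}} {{t7},{t2,t7},{t3,t7},{t4,t7},{t2,t3,t7}}
  U12: {{t7},{t2,t7},{t3,t7},{t4,t7},{t2,t3,t7}}
  U13: {{t4,t7}}
  U14: {{t2,t7},{t2,t3,t7}}
  U15: {{t2,t7},{t3,t7},{t2,t3,t7}}
  U16: {{t7},{t2,t7},{t3,t7},{t4,t7},{t2,t3,t7}}
  U23: {{t6},{t2,t6},{t5,t6}} {{t1,t4},{t1,t5},{t1,t4,t5}} {{t4,t7}}
  U24: {{t1,t2}} {{t1,t5},{t1,t4,t5}} {{t2,t6}} {{t2,t7},{t2,t3,t7}} {{t5,t6}}
  U25: {{t1,t2}} {{t1,t5},{t1,t4,t5}} {{t2,t6}} {{t2,t7},{t3,t7},{t2,t3,t7}} {{t5,t6}}
  U26: {{t7},{t2,t7},{t3,t7},{t4,t7},{t2,t3,t7}} {{t1,t5},{t1,t4,t5}} {{t5,t6}}
  U34: {{t5},{t1,t5},{t4,t5},{t5,t6},{t1,t4,t5}} {{t2,t6}}
  U35: {{t5},{t1,t5},{t4,t5},{t5,t6},{t1,t4,t5}} {{t2,t6}}
  U36: {{t5},{t1,t5},{t4,t5},{t5,t6},{t1,t4,t5}} {{t4,t7}}
  U45: {{t2},{t1,t2},{t2,t3},{t2,t6},{t2,t7},{t2,t3,t7}} {{t5},{t1,t5},{t4,t5},{t5,t6},{t1,t4,t5}}
  U46: {{t5},{t1,t5},{t4,t5},{t5,t6},{t1,t4,t5}} {{t2,t7},{t2,t3,t7}}
  U56: {{t5},{t1,t5},{t4,t5},{t5,t6},{t1,t4,t5}} {{t2,t7},{t3,t7},{t2,t3,t7}}
  U123: {{t4,t7}}
  U124: {{t2,t7},{t2,t3,t7}}
  U125: {{t2,t7},{t3,t7},{t2,t3,t7}}
  U126: {{t7},{t2,t7},{t3,t7},{t4,t7},{t2,t3,t7}}
  U136: {{t4,t7}}
  U145: {{t2,t7},{t2,t3,t7}}
  U146: {{t2,t7},{t2,t3,t7}}
  U156: {{t2,t7},{t3,t7},{t2,t3,t7}}
  U234: {{t1,t5},{t1,t4,t5}} {{t2,t6}} {{t5,t6}}
  U235: {{t1,t5},{t1,t4,t5}} {{t2,t6}} {{t5,t6}}
  U236: {{t1,t5},{t1,t4,t5}} {{t4,t7}} {{t5,t6}}
  U245: {{t1,t2}} {{t1,t5},{t1,t4,t5}} {{t2,t6}} {{t2,t7},{t2,t3,t7}} {{t5,t6}}
  U246: {{t1,t5},{t1,t4,t5}} {{t2,t7},{t2,t3,t7}} {{t5,t6}}
  U256: {{t1,t5},{t1,t4,t5}} {{t2,t7},{t3,t7},{t2,t3,t7}} {{t5,t6}}
  U345: {{t5},{t1,t5},{t4,t5},{t5,t6},{t1,t4,t5}} {{t2,t6}}
  U346: {{t5},{t1,t5},{t4,t5},{t5,t6},{t1,t4,t5}}
  U356: {{t5},{t1,t5},{t4,t5},{t5,t6},{t1,t4,t5}}
  U456: {{t5},{t1,t5},{t4,t5},{t5,t6},{t1,t4,t5}} {{t2,t7},{t2,t3,t7}}
  U1236: {{t4,t7}}
  U1245: {{t2,t7},{t2,t3,t7}}
  U1246: {{t2,t7},{t2,t3,t7}}
  U1256: {{t2,t7},{t3,t7},{t2,t3,t7}}
  U1456: {{t2,t7},{t2,t3,t7}}
  U2345: {{t1,t5},{t1,t4,t5}} {{t2,t6}} {{t5,t6}}
  U2346: {{t1,t5},{t1,t4,t5}} {{t5,t6}}
  U2356: {{t1,t5},{t1,t4,t5}} {{t5,t6}}
  U2456: {{t1,t5},{t1,t4,t5}} {{t2,t7},{t2,t3,t7}} {{t5,t6}}
  U3456: {{t5},{t1,t5},{t4,t5},{t5,t6},{t1,t4,t5}}
  U12456: {{t2,t7},{t2,t3,t7}}
  U23456: {{t1,t5},{t1,t4,t5}} {{t5,t6}}
C dims 11,33,34,16; δ0: rk 10, SNF 1^10; δ1: rk 21, SNF 1^21; δ2: rk 13, SNF 1^13
Ȟ^0: (11−10)−0=1 ⇒ Z
Ȟ^1: (33−21)−10=2 ⇒ Z^2
Ȟ^2: (34−13)−21=0 ⇒ 0

Ȟ^0 = Z, Ȟ^1 = Z^2 and Ȟ^2 = 0


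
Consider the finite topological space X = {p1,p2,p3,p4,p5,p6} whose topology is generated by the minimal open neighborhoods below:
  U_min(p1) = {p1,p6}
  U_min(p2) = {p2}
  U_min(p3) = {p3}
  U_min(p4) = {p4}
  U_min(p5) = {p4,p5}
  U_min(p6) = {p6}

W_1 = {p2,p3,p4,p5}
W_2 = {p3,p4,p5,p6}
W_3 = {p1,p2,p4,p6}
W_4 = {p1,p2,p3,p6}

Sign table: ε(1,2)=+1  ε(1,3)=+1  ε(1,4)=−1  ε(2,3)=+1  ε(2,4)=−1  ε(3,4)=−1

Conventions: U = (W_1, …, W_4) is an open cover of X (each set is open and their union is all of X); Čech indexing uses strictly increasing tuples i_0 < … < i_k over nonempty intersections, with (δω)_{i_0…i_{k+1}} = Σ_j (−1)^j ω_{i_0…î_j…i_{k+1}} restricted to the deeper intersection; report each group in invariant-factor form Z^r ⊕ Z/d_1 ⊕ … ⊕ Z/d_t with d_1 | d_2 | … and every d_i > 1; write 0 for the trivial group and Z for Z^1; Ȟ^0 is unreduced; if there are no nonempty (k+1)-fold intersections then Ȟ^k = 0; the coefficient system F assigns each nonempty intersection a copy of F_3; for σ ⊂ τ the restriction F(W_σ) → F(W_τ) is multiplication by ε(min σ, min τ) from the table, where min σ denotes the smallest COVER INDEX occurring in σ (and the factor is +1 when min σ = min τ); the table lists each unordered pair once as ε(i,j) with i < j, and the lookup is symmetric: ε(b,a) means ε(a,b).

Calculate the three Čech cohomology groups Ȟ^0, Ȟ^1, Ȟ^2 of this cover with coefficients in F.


nonempty intersections:
  W12={p3,p4,p5} W13={p2,p4} W14={p2,p3} W23={p4,p6} W24={p3,p6} W34={p1,p2,p6}
  W123={p4} W124={p3} W134={p2} W234={p6}
C dims 4,6,4; δ0: rk_F3 3; δ1: rk_F3 3
Ȟ^0: (4−3)−0=1 ⇒ Z/3
Ȟ^1: (6−3)−3=0 ⇒ 0
Ȟ^2: (4−0)−3=1 ⇒ Z/3

Ȟ^0(U;F) ≅ Z/3, Ȟ^1(U;F) ≅ 0, Ȟ^2(U;F) ≅ Z/3


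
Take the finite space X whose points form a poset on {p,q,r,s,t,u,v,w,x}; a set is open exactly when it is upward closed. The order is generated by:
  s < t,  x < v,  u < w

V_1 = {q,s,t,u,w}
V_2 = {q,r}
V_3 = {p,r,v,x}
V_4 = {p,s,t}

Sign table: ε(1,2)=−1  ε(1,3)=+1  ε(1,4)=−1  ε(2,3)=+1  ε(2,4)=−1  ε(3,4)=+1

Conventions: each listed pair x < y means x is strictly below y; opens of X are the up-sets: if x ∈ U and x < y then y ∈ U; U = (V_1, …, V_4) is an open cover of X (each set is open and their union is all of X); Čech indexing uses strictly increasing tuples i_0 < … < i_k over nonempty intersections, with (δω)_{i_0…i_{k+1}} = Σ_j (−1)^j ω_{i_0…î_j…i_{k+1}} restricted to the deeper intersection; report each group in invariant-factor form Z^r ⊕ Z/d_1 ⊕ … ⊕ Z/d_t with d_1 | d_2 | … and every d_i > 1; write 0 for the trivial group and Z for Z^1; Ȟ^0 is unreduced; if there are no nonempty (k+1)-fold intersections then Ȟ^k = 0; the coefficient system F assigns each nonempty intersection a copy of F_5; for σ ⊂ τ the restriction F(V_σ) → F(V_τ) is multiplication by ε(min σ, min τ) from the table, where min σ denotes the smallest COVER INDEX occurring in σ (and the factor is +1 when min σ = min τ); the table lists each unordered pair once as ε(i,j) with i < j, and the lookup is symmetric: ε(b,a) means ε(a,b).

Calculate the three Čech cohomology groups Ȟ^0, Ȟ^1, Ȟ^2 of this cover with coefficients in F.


Ȟ^0(U;F) ≅ Z/5, Ȟ^1(U;F) ≅ Z/5, Ȟ^2(U;F) ≅ 0

nonempty overlaps:
  V12={q} V14={s,t} V23={r} V34={p}
C dims 4,4; δ0: rk_F5 3
degree 0: 4−3−0 = 1 → Ȟ^0 ≅ Z/5
degree 1: 4−0−3 = 1 → Ȟ^1 ≅ Z/5
degree 2: 0−0−0 = 0 → Ȟ^2 ≅ 0


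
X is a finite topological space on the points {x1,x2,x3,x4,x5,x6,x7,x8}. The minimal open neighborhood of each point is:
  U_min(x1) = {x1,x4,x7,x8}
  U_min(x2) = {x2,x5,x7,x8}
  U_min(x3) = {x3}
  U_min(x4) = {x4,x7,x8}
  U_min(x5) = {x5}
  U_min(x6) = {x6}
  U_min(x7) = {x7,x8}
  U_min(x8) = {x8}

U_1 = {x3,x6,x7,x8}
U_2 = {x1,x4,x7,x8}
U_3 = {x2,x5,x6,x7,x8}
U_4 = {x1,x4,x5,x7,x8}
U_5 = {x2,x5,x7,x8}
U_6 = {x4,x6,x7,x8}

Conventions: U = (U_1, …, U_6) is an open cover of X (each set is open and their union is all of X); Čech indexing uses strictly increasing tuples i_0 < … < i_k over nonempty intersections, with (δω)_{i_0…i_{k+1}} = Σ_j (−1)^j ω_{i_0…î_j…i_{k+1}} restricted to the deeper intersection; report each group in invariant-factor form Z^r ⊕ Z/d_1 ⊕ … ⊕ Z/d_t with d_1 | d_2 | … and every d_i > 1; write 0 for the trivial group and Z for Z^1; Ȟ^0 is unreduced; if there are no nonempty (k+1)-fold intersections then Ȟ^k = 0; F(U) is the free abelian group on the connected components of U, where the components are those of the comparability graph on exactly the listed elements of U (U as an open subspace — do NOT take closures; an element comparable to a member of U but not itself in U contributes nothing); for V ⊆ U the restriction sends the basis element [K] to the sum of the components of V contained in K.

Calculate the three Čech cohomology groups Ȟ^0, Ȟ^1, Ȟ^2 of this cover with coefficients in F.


cover nerve:
  U12={x7,x8} U13={x6,x7,x8} U14={x7,x8} U15={x7,x8} U16={x6,x7,x8} U23={x7,x8} U24={x1,x4,x7,x8} U25={x7,x8} U26={x4,x7,x8} U34={x5,x7,x8} U35={x2,x5,x7,x8} U36={x6,x7,x8} U45={x5,x7,x8} U46={x4,x7,x8} U56={x7,x8}
  U123={x7,x8} U124={x7,x8} U125={x7,x8} U126={x7,x8} U134={x7,x8} U135={x7,x8} U136={x6,x7,x8} U145={x7,x8} U146={x7,x8} U156={x7,x8} U234={x7,x8} U235={x7,x8} U236={x7,x8} U245={x7,x8} U246={x4,x7,x8} U256={x7,x8} U345={x5,x7,x8} U346={x7,x8} U356={x7,x8} U456={x7,x8}
  U1234={x7,x8} U1235={x7,x8} U1236={x7,x8} U1245={x7,x8} U1246={x7,x8} U1256={x7,x8} U1345={x7,x8} U1346={x7,x8} U1356={x7,x8} U1456={x7,x8} U2345={x7,x8} U2346={x7,x8} U2356={x7,x8} U2456={x7,x8} U3456={x7,x8}
  U12345={x7,x8} U12346={x7,x8} U12356={x7,x8} U12456={x7,x8} U13456={x7,x8} U23456={x7,x8}
  U123456={x7,x8}
components per intersection:
  U1: {x3} {x6} {x7,x8}
  U2: {x1,x4,x7,x8}
  U3: {x2,x5,x7,x8} {x6}
  U4: {x1,x4,x7,x8} {x5}
  U5: {x2,x5,x7,x8}
  U6: {x4,x7,x8} {x6}
  U12: {x7,x8}
  U13: {x6} {x7,x8}
  U14: {x7,x8}
  U15: {x7,x8}
  U16: {x6} {x7,x8}
  U23: {x7,x8}
  U24: {x1,x4,x7,x8}
  U25: {x7,x8}
  U26: {x4,x7,x8}
  U34: {x5} {x7,x8}
  U35: {x2,x5,x7,x8}
  U36: {x6} {x7,x8}
  U45: {x5} {x7,x8}
  U46: {x4,x7,x8}
  U56: {x7,x8}
  U123: {x7,x8}
  U124: {x7,x8}
  U125: {x7,x8}
  U126: {x7,x8}
  U134: {x7,x8}
  U135: {x7,x8}
  U136: {x6} {x7,x8}
  U145: {x7,x8}
  U146: {x7,x8}
  U156: {x7,x8}
  U234: {x7,x8}
  U235: {x7,x8}
  U236: {x7,x8}
  U245: {x7,x8}
  U246: {x4,x7,x8}
  U256: {x7,x8}
  U345: {x5} {x7,x8}
  U346: {x7,x8}
  U356: {x7,x8}
  U456: {x7,x8}
  U1234: {x7,x8}
  U1235: {x7,x8}
  U1236: {x7,x8}
  U1245: {x7,x8}
  U1246: {x7,x8}
  U1256: {x7,x8}
  U1345: {x7,x8}
  U1346: {x7,x8}
  U1356: {x7,x8}
  U1456: {x7,x8}
  U2345: {x7,x8}
  U2346: {x7,x8}
  U2356: {x7,x8}
  U2456: {x7,x8}
  U3456: {x7,x8}
  U12345: {x7,x8}
  U12346: {x7,x8}
  U12356: {x7,x8}
  U12456: {x7,x8}
  U13456: {x7,x8}
  U23456: {x7,x8}
  U123456: {x7,x8}
C dims 11,20,22,15; δ0: rk 8, SNF 1^8; δ1: rk 12, SNF 1^12; δ2: rk 10, SNF 1^10
Ȟ^0: (11−8)−0=3 ⇒ Z^3
Ȟ^1: (20−12)−8=0 ⇒ 0
Ȟ^2: (22−10)−12=0 ⇒ 0

Ȟ^0(U;F) ≅ Z^3, Ȟ^1(U;F) ≅ 0 and Ȟ^2(U;F) ≅ 0


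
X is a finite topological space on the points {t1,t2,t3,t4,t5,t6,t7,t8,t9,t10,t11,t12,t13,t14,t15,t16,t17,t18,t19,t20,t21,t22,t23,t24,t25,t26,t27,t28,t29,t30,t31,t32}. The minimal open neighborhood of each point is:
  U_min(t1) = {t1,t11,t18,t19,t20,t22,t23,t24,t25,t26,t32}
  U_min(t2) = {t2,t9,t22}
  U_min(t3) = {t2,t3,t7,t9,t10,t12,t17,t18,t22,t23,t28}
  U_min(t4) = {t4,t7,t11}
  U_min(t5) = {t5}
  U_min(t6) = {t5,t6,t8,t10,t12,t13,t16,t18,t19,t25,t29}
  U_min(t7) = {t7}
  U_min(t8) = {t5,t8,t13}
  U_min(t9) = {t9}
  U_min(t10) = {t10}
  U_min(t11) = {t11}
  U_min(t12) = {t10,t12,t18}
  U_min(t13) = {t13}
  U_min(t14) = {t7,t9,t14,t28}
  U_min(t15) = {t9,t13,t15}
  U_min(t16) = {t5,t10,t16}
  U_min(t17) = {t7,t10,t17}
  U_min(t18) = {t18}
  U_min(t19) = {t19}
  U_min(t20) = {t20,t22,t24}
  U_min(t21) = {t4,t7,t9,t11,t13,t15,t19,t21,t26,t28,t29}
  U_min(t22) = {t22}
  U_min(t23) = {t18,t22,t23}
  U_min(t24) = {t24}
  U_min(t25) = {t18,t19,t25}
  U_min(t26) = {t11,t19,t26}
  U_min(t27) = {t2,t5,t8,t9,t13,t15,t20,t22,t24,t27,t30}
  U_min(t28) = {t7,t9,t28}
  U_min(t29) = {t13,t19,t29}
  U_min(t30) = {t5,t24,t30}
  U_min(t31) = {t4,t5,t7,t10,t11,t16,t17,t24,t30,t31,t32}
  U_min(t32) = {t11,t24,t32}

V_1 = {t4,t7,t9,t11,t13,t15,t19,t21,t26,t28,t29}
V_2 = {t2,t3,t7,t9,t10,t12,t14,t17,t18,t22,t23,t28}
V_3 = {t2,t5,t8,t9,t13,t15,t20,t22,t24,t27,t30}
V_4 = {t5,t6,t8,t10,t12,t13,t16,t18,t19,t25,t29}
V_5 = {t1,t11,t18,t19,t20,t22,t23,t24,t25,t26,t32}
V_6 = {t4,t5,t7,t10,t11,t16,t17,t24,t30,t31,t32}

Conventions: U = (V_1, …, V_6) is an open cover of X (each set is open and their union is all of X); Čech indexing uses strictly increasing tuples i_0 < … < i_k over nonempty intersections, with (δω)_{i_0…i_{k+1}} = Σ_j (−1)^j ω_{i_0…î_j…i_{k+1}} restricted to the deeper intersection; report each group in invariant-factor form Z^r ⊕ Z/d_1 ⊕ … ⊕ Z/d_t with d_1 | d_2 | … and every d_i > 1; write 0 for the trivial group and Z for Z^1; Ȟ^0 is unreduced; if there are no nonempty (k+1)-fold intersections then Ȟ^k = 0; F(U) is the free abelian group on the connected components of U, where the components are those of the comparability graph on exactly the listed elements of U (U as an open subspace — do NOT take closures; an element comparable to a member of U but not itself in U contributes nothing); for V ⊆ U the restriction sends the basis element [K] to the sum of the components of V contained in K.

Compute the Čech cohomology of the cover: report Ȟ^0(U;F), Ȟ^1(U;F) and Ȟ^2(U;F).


Ȟ^0(U;F) ≅ Z,  Ȟ^1(U;F) ≅ 0,  Ȟ^2(U;F) ≅ Z/2

nerve simplices:
  V12={t7,t9,t28} V13={t9,t13,t15} V14={t13,t19,t29} V15={t11,t19,t26} V16={t4,t7,t11} V23={t2,t9,t22} V24={t10,t12,t18} V25={t18,t22,t23} V26={t7,t10,t17} V34={t5,t8,t13} V35={t20,t22,t24} V36={t5,t24,t30} V45={t18,t19,t25} V46={t5,t10,t16} V56={t11,t24,t32}
  V123={t9} V126={t7} V134={t13} V145={t19} V156={t11} V235={t22} V245={t18} V246={t10} V346={t5} V356={t24}
components per intersection:
  V1: {t4,t7,t9,t11,t13,t15,t19,t21,t26,t28,t29}
  V2: {t2,t3,t7,t9,t10,t12,t14,t17,t18,t22,t23,t28}
  V3: {t2,t5,t8,t9,t13,t15,t20,t22,t24,t27,t30}
  V4: {t5,t6,t8,t10,t12,t13,t16,t18,t19,t25,t29}
  V5: {t1,t11,t18,t19,t20,t22,t23,t24,t25,t26,t32}
  V6: {t4,t5,t7,t10,t11,t16,t17,t24,t30,t31,t32}
  V12: {t7,t9,t28}
  V13: {t9,t13,t15}
  V14: {t13,t19,t29}
  V15: {t11,t19,t26}
  V16: {t4,t7,t11}
  V23: {t2,t9,t22}
  V24: {t10,t12,t18}
  V25: {t18,t22,t23}
  V26: {t7,t10,t17}
  V34: {t5,t8,t13}
  V35: {t20,t22,t24}
  V36: {t5,t24,t30}
  V45: {t18,t19,t25}
  V46: {t5,t10,t16}
  V56: {t11,t24,t32}
  V123: {t9}
  V126: {t7}
  V134: {t13}
  V145: {t19}
  V156: {t11}
  V235: {t22}
  V245: {t18}
  V246: {t10}
  V346: {t5}
  V356: {t24}
C dims 6,15,10; δ0: rk 5, SNF 1^5; δ1: rk 10, SNF 1^9·2
degree 0: 6−5−0 = 1 → Ȟ^0 ≅ Z
degree 1: 15−10−5 = 0 → Ȟ^1 ≅ 0
degree 2: 10−0−10 = 0 plus torsion [2] → Ȟ^2 ≅ Z/2


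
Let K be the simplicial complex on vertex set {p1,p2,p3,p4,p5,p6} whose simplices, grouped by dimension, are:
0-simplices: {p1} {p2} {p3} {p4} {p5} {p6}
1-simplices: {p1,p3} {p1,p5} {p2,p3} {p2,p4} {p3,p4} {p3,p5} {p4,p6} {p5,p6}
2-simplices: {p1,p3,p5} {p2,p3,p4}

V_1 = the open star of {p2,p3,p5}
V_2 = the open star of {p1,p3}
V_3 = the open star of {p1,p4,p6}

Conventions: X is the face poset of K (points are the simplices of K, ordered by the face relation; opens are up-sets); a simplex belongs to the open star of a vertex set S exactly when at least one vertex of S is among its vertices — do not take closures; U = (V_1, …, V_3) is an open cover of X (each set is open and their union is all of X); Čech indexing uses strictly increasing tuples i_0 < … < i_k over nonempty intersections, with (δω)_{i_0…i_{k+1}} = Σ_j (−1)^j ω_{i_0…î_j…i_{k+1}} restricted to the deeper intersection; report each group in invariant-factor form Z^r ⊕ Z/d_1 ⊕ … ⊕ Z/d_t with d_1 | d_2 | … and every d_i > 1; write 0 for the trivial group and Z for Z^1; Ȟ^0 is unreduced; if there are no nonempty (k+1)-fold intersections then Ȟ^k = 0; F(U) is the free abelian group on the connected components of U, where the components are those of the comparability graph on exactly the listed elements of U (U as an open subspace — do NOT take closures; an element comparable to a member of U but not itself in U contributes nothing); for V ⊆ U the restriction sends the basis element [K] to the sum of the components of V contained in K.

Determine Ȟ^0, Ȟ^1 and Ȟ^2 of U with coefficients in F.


Ȟ^0(U;F) ≅ Z, Ȟ^1(U;F) ≅ Z, Ȟ^2(U;F) ≅ 0

nerve simplices:
  V1={{p2},{p3},{p5},{p1,p3},{p1,p5},{p2,p3},{p2,p4},{p3,p4},{p3,p5},{p5,p6},{p1,p3,p5},{p2,p3,p4}} V2={{p1},{p3},{p1,p3},{p1,p5},{p2,p3},{p3,p4},{p3,p5},{p1,p3,p5},{p2,p3,p4}} V3={{p1},{p4},{p6},{p1,p3},{p1,p5},{p2,p4},{p3,p4},{p4,p6},{p5,p6},{p1,p3,p5},{p2,p3,p4}}
  V12={{p3},{p1,p3},{p1,p5},{p2,p3},{p3,p4},{p3,p5},{p1,p3,p5},{p2,p3,p4}} V13={{p1,p3},{p1,p5},{p2,p4},{p3,p4},{p5,p6},{p1,p3,p5},{p2,p3,p4}} V23={{p1},{p1,p3},{p1,p5},{p3,p4},{p1,p3,p5},{p2,p3,p4}}
  V123={{p1,p3},{p1,p5},{p3,p4},{p1,p3,p5},{p2,p3,p4}}
components per intersection:
  V1: {{p2},{p3},{p5},{p1,p3},{p1,p5},{p2,p3},{p2,p4},{p3,p4},{p3,p5},{p5,p6},{p1,p3,p5},{p2,p3,p4}}
  V2: {{p1},{p3},{p1,p3},{p1,p5},{p2,p3},{p3,p4},{p3,p5},{p1,p3,p5},{p2,p3,p4}}
  V3: {{p1},{p1,p3},{p1,p5},{p1,p3,p5}} {{p4},{p6},{p2,p4},{p3,p4},{p4,p6},{p5,p6},{p2,p3,p4}}
  V12: {{p3},{p1,p3},{p1,p5},{p2,p3},{p3,p4},{p3,p5},{p1,p3,p5},{p2,p3,p4}}
  V13: {{p1,p3},{p1,p5},{p1,p3,p5}} {{p2,p4},{p3,p4},{p2,p3,p4}} {{p5,p6}}
  V23: {{p1},{p1,p3},{p1,p5},{p1,p3,p5}} {{p3,p4},{p2,p3,p4}}
  V123: {{p1,p3},{p1,p5},{p1,p3,p5}} {{p3,p4},{p2,p3,p4}}
C dims 4,6,2; δ0: rk 3, SNF 1^3; δ1: rk 2, SNF 1^2
degree 0: 4−3−0 = 1 → Ȟ^0 ≅ Z
degree 1: 6−2−3 = 1 → Ȟ^1 ≅ Z
degree 2: 2−0−2 = 0 → Ȟ^2 ≅ 0


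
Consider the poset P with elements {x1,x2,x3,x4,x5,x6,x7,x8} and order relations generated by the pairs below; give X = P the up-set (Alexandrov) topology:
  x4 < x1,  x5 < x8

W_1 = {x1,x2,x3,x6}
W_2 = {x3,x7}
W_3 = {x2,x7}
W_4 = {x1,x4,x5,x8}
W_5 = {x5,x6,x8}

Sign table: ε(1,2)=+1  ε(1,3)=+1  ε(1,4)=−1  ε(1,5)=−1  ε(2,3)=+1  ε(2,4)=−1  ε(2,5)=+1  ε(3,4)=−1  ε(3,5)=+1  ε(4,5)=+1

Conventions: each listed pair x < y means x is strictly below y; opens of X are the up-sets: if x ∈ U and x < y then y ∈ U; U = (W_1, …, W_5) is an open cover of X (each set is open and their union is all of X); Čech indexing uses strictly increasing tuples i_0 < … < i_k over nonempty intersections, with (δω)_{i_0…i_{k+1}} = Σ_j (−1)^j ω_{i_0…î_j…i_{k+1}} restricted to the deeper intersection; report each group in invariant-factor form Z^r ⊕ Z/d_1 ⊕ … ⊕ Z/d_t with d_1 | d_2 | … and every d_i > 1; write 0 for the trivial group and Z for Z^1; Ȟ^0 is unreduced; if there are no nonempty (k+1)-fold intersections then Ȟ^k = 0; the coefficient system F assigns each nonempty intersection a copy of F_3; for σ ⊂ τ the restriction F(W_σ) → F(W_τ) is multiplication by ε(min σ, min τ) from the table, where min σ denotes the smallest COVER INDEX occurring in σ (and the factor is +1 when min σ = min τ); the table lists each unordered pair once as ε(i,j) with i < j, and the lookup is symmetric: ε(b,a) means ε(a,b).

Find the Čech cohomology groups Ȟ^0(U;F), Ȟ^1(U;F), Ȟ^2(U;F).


nonempty intersections:
  W12={x3} W13={x2} W14={x1} W15={x6} W23={x7} W45={x5,x8}
C dims 5,6; δ0: rk_F3 4
Ȟ^0: (5−4)−0=1 ⇒ Z/3
Ȟ^1: (6−0)−4=2 ⇒ Z/3 ⊕ Z/3
Ȟ^2: (0−0)−0=0 ⇒ 0

Ȟ^0 ≅ Z/3, Ȟ^1 ≅ Z/3 ⊕ Z/3, Ȟ^2 ≅ 0


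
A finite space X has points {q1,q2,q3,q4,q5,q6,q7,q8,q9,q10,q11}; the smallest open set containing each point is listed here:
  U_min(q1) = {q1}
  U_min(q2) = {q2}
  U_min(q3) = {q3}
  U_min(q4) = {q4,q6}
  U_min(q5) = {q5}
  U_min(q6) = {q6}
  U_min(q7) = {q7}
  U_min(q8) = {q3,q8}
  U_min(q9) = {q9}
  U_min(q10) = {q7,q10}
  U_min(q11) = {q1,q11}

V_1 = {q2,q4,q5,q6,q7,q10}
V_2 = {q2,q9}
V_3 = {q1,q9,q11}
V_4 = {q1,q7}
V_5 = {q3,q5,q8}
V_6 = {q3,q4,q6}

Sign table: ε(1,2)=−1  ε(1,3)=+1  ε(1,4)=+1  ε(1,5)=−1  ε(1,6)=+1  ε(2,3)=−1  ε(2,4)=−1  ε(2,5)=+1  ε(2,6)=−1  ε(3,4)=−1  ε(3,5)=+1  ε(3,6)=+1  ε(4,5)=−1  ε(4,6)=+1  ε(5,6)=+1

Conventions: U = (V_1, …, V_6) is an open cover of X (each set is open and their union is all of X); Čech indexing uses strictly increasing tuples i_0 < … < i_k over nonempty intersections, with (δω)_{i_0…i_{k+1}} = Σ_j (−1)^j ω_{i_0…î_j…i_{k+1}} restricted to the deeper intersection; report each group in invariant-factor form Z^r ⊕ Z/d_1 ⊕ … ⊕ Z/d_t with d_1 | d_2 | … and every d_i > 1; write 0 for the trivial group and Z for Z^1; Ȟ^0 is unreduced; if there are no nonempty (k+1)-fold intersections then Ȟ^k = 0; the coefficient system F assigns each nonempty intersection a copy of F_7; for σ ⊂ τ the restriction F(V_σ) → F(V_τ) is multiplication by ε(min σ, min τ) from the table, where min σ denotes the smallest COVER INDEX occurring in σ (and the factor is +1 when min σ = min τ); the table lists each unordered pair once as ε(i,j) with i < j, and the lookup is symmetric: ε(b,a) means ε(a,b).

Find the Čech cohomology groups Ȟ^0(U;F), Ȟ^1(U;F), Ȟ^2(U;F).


nerve simplices:
  V12={q2} V14={q7} V15={q5} V16={q4,q6} V23={q9} V34={q1} V56={q3}
C dims 6,7; δ0: rk_F7 6
degree 0: 6−6−0 = 0 → Ȟ^0 ≅ 0
degree 1: 7−0−6 = 1 → Ȟ^1 ≅ Z/7
degree 2: 0−0−0 = 0 → Ȟ^2 ≅ 0

Ȟ^0 = 0, Ȟ^1 = Z/7, Ȟ^2 = 0


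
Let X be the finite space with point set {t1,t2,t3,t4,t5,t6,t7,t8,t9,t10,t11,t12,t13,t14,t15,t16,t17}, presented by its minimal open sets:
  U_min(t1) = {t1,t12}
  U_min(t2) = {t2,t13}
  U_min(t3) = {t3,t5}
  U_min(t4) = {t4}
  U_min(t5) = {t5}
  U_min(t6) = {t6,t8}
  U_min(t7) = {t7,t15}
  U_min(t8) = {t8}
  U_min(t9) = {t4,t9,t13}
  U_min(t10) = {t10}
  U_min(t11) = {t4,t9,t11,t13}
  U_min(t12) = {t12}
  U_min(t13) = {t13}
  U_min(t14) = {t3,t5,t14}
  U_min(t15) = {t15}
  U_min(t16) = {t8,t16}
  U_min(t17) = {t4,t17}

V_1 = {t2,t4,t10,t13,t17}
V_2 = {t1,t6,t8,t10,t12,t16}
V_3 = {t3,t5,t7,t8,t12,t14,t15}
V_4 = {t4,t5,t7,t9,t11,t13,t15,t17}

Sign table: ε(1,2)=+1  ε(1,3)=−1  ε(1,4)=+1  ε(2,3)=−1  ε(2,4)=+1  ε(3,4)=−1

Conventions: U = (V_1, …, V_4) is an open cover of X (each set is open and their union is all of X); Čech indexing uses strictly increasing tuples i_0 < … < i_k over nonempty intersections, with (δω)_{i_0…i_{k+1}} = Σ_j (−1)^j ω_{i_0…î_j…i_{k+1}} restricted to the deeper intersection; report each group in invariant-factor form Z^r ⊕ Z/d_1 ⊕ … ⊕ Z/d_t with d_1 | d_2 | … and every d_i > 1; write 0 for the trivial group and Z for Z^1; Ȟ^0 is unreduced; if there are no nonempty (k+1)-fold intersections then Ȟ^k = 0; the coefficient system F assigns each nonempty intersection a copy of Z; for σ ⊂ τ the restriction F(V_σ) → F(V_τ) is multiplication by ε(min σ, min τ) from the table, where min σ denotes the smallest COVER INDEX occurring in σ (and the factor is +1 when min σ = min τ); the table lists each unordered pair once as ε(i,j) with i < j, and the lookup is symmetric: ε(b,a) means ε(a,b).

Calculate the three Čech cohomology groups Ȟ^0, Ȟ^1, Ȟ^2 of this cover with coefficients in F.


cover nerve:
  V12={t10} V14={t4,t13,t17} V23={t8,t12} V34={t5,t7,t15}
C dims 4,4; δ0: rk 3, SNF 1^3
Ȟ^0: (4−3)−0=1 ⇒ Z
Ȟ^1: (4−0)−3=1 ⇒ Z
Ȟ^2: (0−0)−0=0 ⇒ 0

Ȟ^0 ≅ Z,  Ȟ^1 ≅ Z,  Ȟ^2 ≅ 0


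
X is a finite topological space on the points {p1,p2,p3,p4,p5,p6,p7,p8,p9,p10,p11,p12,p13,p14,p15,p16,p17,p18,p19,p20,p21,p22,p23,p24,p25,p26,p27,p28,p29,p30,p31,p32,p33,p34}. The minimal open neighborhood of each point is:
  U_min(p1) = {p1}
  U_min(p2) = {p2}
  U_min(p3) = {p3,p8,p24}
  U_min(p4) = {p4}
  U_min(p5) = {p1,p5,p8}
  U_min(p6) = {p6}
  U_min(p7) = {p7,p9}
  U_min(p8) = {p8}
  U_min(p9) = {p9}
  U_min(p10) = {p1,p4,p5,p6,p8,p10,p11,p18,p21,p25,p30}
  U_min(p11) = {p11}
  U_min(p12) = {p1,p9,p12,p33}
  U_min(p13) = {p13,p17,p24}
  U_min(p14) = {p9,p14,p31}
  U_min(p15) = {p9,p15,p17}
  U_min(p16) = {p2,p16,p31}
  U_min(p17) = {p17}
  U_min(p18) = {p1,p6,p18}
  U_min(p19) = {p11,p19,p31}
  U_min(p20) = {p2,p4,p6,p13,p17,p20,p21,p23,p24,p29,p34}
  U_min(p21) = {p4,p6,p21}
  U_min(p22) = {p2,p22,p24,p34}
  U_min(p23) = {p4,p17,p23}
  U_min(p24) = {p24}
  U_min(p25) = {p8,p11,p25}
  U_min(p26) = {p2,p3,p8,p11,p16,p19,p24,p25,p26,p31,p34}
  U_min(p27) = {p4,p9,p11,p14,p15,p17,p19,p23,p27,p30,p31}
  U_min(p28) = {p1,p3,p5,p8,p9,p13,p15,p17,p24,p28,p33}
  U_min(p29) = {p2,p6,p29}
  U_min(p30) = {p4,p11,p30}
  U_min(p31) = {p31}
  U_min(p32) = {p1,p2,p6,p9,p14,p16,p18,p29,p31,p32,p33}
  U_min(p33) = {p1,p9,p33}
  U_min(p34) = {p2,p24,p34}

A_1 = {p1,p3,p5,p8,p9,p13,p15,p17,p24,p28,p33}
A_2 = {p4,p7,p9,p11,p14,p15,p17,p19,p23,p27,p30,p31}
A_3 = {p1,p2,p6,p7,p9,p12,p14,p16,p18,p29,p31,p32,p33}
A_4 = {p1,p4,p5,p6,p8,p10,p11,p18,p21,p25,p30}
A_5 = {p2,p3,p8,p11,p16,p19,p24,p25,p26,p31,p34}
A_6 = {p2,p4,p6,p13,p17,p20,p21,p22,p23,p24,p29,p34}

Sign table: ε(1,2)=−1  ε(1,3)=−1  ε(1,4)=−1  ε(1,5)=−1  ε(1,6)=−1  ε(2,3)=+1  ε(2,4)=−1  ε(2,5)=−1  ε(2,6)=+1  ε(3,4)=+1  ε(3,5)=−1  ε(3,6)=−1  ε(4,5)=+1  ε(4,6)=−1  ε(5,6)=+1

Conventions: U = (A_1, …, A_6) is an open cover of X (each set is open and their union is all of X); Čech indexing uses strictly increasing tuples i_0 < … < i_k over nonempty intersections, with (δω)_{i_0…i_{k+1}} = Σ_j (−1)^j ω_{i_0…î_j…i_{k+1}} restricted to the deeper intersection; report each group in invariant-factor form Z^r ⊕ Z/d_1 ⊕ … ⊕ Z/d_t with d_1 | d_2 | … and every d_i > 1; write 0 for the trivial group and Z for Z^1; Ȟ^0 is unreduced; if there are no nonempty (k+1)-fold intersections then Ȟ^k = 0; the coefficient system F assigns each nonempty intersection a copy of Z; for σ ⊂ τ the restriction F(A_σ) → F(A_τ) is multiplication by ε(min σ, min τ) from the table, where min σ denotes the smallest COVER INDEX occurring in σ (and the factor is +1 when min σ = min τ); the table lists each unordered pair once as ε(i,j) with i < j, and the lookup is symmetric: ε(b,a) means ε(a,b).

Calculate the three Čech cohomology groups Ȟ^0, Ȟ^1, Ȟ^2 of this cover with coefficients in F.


nerve simplices:
  A12={p9,p15,p17} A13={p1,p9,p33} A14={p1,p5,p8} A15={p3,p8,p24} A16={p13,p17,p24} A23={p7,p9,p14,p31} A24={p4,p11,p30} A25={p11,p19,p31} A26={p4,p17,p23} A34={p1,p6,p18} A35={p2,p16,p31} A36={p2,p6,p29} A45={p8,p11,p25} A46={p4,p6,p21} A56={p2,p24,p34}
  A123={p9} A126={p17} A134={p1} A145={p8} A156={p24} A235={p31} A245={p11} A246={p4} A346={p6} A356={p2}
C dims 6,15,10; δ0: rk 6, SNF 1^5·2; δ1: rk 9, SNF 1^9
degree 0: 6−6−0 = 0 → Ȟ^0 ≅ 0
degree 1: 15−9−6 = 0 plus torsion [2] → Ȟ^1 ≅ Z/2
degree 2: 10−0−9 = 1 → Ȟ^2 ≅ Z

Ȟ^0 ≅ 0, Ȟ^1 ≅ Z/2, Ȟ^2 ≅ Z


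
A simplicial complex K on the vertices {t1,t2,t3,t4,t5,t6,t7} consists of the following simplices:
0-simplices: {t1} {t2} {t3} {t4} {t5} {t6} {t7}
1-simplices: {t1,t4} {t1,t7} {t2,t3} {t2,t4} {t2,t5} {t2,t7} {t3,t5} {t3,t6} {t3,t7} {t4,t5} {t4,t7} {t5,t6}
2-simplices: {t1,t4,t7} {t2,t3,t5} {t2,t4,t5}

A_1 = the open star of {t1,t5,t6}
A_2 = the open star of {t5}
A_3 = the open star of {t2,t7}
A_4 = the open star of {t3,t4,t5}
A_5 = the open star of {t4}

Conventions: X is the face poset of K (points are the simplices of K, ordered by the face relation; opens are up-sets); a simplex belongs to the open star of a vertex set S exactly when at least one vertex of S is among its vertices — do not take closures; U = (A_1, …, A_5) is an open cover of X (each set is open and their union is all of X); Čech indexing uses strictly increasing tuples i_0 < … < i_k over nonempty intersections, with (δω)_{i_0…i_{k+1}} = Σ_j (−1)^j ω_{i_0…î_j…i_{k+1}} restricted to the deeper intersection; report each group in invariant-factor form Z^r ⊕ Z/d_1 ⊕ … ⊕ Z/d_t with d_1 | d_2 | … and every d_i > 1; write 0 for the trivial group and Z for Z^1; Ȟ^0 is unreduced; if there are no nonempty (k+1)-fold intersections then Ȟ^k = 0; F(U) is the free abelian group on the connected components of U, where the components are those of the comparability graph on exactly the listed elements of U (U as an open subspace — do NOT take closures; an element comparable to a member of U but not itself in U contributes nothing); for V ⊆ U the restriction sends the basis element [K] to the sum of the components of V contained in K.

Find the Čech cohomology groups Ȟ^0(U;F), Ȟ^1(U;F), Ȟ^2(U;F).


nonempty intersections:
  A1={{t1},{t5},{t6},{t1,t4},{t1,t7},{t2,t5},{t3,t5},{t3,t6},{t4,t5},{t5,t6},{t1,t4,t7},{t2,t3,t5},{t2,t4,t5}} A2={{t5},{t2,t5},{t3,t5},{t4,t5},{t5,t6},{t2,t3,t5},{t2,t4,t5}} A3={{t2},{t7},{t1,t7},{t2,t3},{t2,t4},{t2,t5},{t2,t7},{t3,t7},{t4,t7},{t1,t4,t7},{t2,t3,t5},{t2,t4,t5}} A4={{t3},{t4},{t5},{t1,t4},{t2,t3},{t2,t4},{t2,t5},{t3,t5},{t3,t6},{t3,t7},{t4,t5},{t4,t7},{t5,t6},{t1,t4,t7},{t2,t3,t5},{t2,t4,t5}} A5={{t4},{t1,t4},{t2,t4},{t4,t5},{t4,t7},{t1,t4,t7},{t2,t4,t5}}
  A12={{t5},{t2,t5},{t3,t5},{t4,t5},{t5,t6},{t2,t3,t5},{t2,t4,t5}} A13={{t1,t7},{t2,t5},{t1,t4,t7},{t2,t3,t5},{t2,t4,t5}} A14={{t5},{t1,t4},{t2,t5},{t3,t5},{t3,t6},{t4,t5},{t5,t6},{t1,t4,t7},{t2,t3,t5},{t2,t4,t5}} A15={{t1,t4},{t4,t5},{t1,t4,t7},{t2,t4,t5}} A23={{t2,t5},{t2,t3,t5},{t2,t4,t5}} A24={{t5},{t2,t5},{t3,t5},{t4,t5},{t5,t6},{t2,t3,t5},{t2,t4,t5}} A25={{t4,t5},{t2,t4,t5}} A34={{t2,t3},{t2,t4},{t2,t5},{t3,t7},{t4,t7},{t1,t4,t7},{t2,t3,t5},{t2,t4,t5}} A35={{t2,t4},{t4,t7},{t1,t4,t7},{t2,t4,t5}} A45={{t4},{t1,t4},{t2,t4},{t4,t5},{t4,t7},{t1,t4,t7},{t2,t4,t5}}
  A123={{t2,t5},{t2,t3,t5},{t2,t4,t5}} A124={{t5},{t2,t5},{t3,t5},{t4,t5},{t5,t6},{t2,t3,t5},{t2,t4,t5}} A125={{t4,t5},{t2,t4,t5}} A134={{t2,t5},{t1,t4,t7},{t2,t3,t5},{t2,t4,t5}} A135={{t1,t4,t7},{t2,t4,t5}} A145={{t1,t4},{t4,t5},{t1,t4,t7},{t2,t4,t5}} A234={{t2,t5},{t2,t3,t5},{t2,t4,t5}} A235={{t2,t4,t5}} A245={{t4,t5},{t2,t4,t5}} A345={{t2,t4},{t4,t7},{t1,t4,t7},{t2,t4,t5}}
  A1234={{t2,t5},{t2,t3,t5},{t2,t4,t5}} A1235={{t2,t4,t5}} A1245={{t4,t5},{t2,t4,t5}} A1345={{t1,t4,t7},{t2,t4,t5}} A2345={{t2,t4,t5}}
  A12345={{t2,t4,t5}}
components per intersection:
  A1: {{t1},{t1,t4},{t1,t7},{t1,t4,t7}} {{t5},{t6},{t2,t5},{t3,t5},{t3,t6},{t4,t5},{t5,t6},{t2,t3,t5},{t2,t4,t5}}
  A2: {{t5},{t2,t5},{t3,t5},{t4,t5},{t5,t6},{t2,t3,t5},{t2,t4,t5}}
  A3: {{t2},{t7},{t1,t7},{t2,t3},{t2,t4},{t2,t5},{t2,t7},{t3,t7},{t4,t7},{t1,t4,t7},{t2,t3,t5},{t2,t4,t5}}
  A4: {{t3},{t4},{t5},{t1,t4},{t2,t3},{t2,t4},{t2,t5},{t3,t5},{t3,t6},{t3,t7},{t4,t5},{t4,t7},{t5,t6},{t1,t4,t7},{t2,t3,t5},{t2,t4,t5}}
  A5: {{t4},{t1,t4},{t2,t4},{t4,t5},{t4,t7},{t1,t4,t7},{t2,t4,t5}}
  A12: {{t5},{t2,t5},{t3,t5},{t4,t5},{t5,t6},{t2,t3,t5},{t2,t4,t5}}
  A13: {{t1,t7},{t1,t4,t7}} {{t2,t5},{t2,t3,t5},{t2,t4,t5}}
  A14: {{t5},{t2,t5},{t3,t5},{t4,t5},{t5,t6},{t2,t3,t5},{t2,t4,t5}} {{t1,t4},{t1,t4,t7}} {{t3,t6}}
  A15: {{t1,t4},{t1,t4,t7}} {{t4,t5},{t2,t4,t5}}
  A23: {{t2,t5},{t2,t3,t5},{t2,t4,t5}}
  A24: {{t5},{t2,t5},{t3,t5},{t4,t5},{t5,t6},{t2,t3,t5},{t2,t4,t5}}
  A25: {{t4,t5},{t2,t4,t5}}
  A34: {{t2,t3},{t2,t4},{t2,t5},{t2,t3,t5},{t2,t4,t5}} {{t3,t7}} {{t4,t7},{t1,t4,t7}}
  A35: {{t2,t4},{t2,t4,t5}} {{t4,t7},{t1,t4,t7}}
  A45: {{t4},{t1,t4},{t2,t4},{t4,t5},{t4,t7},{t1,t4,t7},{t2,t4,t5}}
  A123: {{t2,t5},{t2,t3,t5},{t2,t4,t5}}
  A124: {{t5},{t2,t5},{t3,t5},{t4,t5},{t5,t6},{t2,t3,t5},{t2,t4,t5}}
  A125: {{t4,t5},{t2,t4,t5}}
  A134: {{t2,t5},{t2,t3,t5},{t2,t4,t5}} {{t1,t4,t7}}
  A135: {{t1,t4,t7}} {{t2,t4,t5}}
  A145: {{t1,t4},{t1,t4,t7}} {{t4,t5},{t2,t4,t5}}
  A234: {{t2,t5},{t2,t3,t5},{t2,t4,t5}}
  A235: {{t2,t4,t5}}
  A245: {{t4,t5},{t2,t4,t5}}
  A345: {{t2,t4},{t2,t4,t5}} {{t4,t7},{t1,t4,t7}}
  A1234: {{t2,t5},{t2,t3,t5},{t2,t4,t5}}
  A1235: {{t2,t4,t5}}
  A1245: {{t4,t5},{t2,t4,t5}}
  A1345: {{t1,t4,t7}} {{t2,t4,t5}}
  A2345: {{t2,t4,t5}}
  A12345: {{t2,t4,t5}}
C dims 6,17,14,6; δ0: rk 5, SNF 1^5; δ1: rk 9, SNF 1^9; δ2: rk 5, SNF 1^5
Ȟ^0: (6−5)−0=1 ⇒ Z
Ȟ^1: (17−9)−5=3 ⇒ Z^3
Ȟ^2: (14−5)−9=0 ⇒ 0

Ȟ^0(U;F) ≅ Z; Ȟ^1(U;F) ≅ Z^3; Ȟ^2(U;F) ≅ 0


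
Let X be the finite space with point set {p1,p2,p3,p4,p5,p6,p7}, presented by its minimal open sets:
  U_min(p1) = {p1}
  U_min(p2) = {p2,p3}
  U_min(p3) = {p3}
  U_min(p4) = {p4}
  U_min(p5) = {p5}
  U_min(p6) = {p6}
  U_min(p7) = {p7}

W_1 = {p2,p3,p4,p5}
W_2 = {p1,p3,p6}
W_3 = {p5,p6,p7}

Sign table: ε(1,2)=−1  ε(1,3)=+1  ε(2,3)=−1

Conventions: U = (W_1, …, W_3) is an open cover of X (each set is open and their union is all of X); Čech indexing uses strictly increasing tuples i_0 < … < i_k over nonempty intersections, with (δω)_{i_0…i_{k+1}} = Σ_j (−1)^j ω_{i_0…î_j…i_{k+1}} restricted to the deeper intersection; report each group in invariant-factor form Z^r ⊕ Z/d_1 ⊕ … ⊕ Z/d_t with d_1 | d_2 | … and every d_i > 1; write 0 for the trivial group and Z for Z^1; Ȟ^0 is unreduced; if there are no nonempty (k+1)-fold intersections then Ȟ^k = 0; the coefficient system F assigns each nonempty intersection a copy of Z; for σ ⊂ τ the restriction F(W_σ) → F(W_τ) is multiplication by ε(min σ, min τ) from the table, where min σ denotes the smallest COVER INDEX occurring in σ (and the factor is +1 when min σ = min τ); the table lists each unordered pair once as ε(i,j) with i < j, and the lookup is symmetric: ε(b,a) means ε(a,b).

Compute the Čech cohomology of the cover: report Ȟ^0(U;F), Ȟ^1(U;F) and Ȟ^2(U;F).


nerve simplices:
  W12={p3} W13={p5} W23={p6}
C dims 3,3; δ0: rk 2, SNF 1^2
degree 0: 3−2−0 = 1 → Ȟ^0 ≅ Z
degree 1: 3−0−2 = 1 → Ȟ^1 ≅ Z
degree 2: 0−0−0 = 0 → Ȟ^2 ≅ 0

Ȟ^0 = Z,  Ȟ^1 = Z,  Ȟ^2 = 0


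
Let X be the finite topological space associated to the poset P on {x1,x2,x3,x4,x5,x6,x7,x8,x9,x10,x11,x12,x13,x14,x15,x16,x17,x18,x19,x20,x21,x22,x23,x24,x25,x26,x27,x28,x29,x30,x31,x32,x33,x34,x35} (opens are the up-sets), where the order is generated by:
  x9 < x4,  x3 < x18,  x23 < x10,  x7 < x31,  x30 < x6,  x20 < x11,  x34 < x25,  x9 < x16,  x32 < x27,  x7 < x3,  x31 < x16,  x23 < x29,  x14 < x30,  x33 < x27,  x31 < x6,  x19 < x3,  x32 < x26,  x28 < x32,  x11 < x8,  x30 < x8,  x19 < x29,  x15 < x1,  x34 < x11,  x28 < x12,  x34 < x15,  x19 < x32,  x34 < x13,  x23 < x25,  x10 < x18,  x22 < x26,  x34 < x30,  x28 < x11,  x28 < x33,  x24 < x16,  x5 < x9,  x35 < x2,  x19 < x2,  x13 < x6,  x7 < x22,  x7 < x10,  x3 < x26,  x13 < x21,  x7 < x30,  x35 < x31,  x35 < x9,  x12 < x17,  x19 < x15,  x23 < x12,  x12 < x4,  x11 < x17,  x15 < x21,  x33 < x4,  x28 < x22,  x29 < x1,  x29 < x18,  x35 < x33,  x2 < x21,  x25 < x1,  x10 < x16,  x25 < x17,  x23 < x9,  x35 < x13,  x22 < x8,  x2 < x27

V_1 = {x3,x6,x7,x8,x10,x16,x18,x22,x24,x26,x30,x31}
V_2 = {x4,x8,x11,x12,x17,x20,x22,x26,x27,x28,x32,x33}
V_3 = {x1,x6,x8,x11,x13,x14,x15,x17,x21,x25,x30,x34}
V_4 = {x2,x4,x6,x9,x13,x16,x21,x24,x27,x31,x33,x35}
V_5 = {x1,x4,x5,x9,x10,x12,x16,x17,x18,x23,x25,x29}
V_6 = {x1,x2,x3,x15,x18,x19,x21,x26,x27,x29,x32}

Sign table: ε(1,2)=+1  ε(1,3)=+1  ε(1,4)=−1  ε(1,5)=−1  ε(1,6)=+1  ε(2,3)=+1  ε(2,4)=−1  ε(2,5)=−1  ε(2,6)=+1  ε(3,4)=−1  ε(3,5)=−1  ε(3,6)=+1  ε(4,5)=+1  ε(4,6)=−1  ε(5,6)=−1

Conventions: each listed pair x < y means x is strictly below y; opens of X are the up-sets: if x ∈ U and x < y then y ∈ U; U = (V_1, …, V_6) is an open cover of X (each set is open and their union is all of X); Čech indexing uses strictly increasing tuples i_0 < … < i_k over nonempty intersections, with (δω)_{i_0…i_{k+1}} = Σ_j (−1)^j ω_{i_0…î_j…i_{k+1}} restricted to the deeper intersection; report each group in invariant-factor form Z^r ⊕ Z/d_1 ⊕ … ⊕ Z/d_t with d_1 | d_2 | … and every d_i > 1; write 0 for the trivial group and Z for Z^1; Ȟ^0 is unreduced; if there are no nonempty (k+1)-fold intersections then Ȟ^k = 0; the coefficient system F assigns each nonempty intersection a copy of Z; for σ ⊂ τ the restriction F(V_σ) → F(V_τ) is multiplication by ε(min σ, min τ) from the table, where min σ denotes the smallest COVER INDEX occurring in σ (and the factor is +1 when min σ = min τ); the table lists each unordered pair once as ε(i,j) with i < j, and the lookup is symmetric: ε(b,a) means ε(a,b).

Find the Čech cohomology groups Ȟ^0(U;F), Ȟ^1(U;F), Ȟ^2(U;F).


nonempty overlaps:
  V12={x8,x22,x26} V13={x6,x8,x30} V14={x6,x16,x24,x31} V15={x10,x16,x18} V16={x3,x18,x26} V23={x8,x11,x17} V24={x4,x27,x33} V25={x4,x12,x17} V26={x26,x27,x32} V34={x6,x13,x21} V35={x1,x17,x25} V36={x1,x15,x21} V45={x4,x9,x16} V46={x2,x21,x27} V56={x1,x18,x29}
  V123={x8} V126={x26} V134={x6} V145={x16} V156={x18} V235={x17} V245={x4} V246={x27} V346={x21} V356={x1}
C dims 6,15,10; δ0: rk 5, SNF 1^5; δ1: rk 10, SNF 1^9·2
degree 0: 6−5−0 = 1 → Ȟ^0 ≅ Z
degree 1: 15−10−5 = 0 → Ȟ^1 ≅ 0
degree 2: 10−0−10 = 0 plus torsion [2] → Ȟ^2 ≅ Z/2

Ȟ^0(U;F) ≅ Z, Ȟ^1(U;F) ≅ 0, Ȟ^2(U;F) ≅ Z/2
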